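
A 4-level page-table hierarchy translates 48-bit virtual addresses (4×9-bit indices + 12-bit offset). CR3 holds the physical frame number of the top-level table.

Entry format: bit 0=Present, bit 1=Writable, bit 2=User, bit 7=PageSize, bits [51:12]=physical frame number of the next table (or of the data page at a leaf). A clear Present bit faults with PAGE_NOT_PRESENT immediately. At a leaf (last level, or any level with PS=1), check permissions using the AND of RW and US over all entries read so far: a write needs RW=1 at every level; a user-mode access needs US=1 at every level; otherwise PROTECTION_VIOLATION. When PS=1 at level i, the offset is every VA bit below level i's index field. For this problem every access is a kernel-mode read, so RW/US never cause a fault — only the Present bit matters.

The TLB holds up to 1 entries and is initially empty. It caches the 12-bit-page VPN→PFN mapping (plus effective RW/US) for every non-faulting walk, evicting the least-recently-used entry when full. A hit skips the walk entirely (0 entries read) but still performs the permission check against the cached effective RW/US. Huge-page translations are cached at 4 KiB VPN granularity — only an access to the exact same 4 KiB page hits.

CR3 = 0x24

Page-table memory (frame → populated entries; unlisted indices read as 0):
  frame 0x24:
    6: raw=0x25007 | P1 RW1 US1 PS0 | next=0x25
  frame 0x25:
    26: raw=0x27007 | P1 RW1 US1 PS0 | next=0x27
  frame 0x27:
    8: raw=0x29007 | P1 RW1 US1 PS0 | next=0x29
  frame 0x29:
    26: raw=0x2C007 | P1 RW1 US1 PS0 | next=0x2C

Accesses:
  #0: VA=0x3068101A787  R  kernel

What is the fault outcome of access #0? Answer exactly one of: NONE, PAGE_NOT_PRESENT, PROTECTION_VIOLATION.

Trace:
#0 VA=0x3068101A787 (r,kernel):
  L0 @0x24[6] → 0x25007  P=1,RW=1,US=1,PS=0
  L1 @0x25[26] → 0x27007  P=1,RW=1,US=1,PS=0
  L2 @0x27[8] → 0x29007  P=1,RW=1,US=1,PS=0
  L3 @0x29[26] → 0x2C007  P=1,RW=1,US=1,PS=0
  → PA=0x2C787  (4 entries read)

Access #0 fault: NONE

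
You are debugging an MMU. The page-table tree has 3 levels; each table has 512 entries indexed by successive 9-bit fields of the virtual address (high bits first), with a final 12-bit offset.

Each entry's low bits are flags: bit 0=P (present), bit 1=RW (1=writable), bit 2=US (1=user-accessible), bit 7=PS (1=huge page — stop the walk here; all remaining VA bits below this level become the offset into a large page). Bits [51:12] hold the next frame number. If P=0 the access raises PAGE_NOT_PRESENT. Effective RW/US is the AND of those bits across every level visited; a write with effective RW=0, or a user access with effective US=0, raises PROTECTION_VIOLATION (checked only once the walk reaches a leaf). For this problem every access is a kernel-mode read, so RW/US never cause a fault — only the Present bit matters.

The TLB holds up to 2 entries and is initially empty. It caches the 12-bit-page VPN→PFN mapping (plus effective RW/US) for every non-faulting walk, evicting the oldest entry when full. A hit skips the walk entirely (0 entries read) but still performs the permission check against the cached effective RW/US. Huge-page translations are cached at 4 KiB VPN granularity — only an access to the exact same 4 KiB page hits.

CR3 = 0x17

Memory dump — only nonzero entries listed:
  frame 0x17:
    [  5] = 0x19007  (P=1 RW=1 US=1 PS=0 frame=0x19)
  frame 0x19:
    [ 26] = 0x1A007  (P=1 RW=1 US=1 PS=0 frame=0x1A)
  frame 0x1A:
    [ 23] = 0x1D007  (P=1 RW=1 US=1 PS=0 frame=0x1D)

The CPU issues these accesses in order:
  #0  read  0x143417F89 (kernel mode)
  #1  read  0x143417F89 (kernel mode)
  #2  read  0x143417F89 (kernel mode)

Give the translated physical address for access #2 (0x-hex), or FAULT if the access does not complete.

Per-access translation:
#0 VA=0x143417F89 (r,kernel):
  L0: frame=0x17 idx=5 entry=0x19007 [P=1 RW=1 US=1 PS=0]
  L1: frame=0x19 idx=26 entry=0x1A007 [P=1 RW=1 US=1 PS=0]
  L2: frame=0x1A idx=23 entry=0x1D007 [P=1 RW=1 US=1 PS=0]
  → PA=0x1DF89  (3 entries read)
#1 VA=0x143417F89 (r,kernel):
  TLB hit vpn=0x143417 → PA=0x1DF89
#2 VA=0x143417F89 (r,kernel):
  TLB hit vpn=0x143417 → PA=0x1DF89

Access #2 PA: 0x1DF89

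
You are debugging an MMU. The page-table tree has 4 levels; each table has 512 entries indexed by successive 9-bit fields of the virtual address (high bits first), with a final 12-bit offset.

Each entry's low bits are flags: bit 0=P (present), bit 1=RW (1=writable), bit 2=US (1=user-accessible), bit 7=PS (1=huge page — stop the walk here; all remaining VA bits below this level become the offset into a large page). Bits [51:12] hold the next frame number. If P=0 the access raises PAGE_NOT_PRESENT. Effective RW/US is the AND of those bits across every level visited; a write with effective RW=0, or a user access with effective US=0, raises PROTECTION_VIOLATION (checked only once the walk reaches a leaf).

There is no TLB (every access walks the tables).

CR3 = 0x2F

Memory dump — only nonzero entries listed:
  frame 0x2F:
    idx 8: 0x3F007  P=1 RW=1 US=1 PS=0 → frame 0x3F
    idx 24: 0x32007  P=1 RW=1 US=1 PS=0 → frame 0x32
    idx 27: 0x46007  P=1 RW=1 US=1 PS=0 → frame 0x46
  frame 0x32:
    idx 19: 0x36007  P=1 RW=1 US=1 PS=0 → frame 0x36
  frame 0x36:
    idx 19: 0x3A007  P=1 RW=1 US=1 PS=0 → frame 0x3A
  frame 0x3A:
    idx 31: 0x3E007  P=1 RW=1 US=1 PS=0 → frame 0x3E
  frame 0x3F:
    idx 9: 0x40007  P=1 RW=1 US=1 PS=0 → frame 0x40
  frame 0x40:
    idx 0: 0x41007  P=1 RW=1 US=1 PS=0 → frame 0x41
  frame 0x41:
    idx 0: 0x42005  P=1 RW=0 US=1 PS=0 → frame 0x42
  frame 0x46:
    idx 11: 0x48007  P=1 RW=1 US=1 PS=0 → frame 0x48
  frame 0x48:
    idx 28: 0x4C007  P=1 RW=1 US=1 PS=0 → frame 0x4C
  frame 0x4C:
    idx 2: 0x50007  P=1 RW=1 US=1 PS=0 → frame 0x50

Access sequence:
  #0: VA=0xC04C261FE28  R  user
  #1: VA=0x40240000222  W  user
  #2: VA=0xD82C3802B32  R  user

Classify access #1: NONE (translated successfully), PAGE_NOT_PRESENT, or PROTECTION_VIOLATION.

Per-access translation:
#0 VA=0xC04C261FE28 (r,user):
  L0 @0x2F[24] → 0x32007  P=1,RW=1,US=1,PS=0
  L1 @0x32[19] → 0x36007  P=1,RW=1,US=1,PS=0
  L2 @0x36[19] → 0x3A007  P=1,RW=1,US=1,PS=0
  L3 @0x3A[31] → 0x3E007  P=1,RW=1,US=1,PS=0
  ✓ 0x3EE28  — 4 lookups
#1 VA=0x40240000222 (w,user):
  L0 @0x2F[8] → 0x3F007  P=1,RW=1,US=1,PS=0
  L1 @0x3F[9] → 0x40007  P=1,RW=1,US=1,PS=0
  L2 @0x40[0] → 0x41007  P=1,RW=1,US=1,PS=0
  L3 @0x41[0] → 0x42005  P=1,RW=0,US=1,PS=0
  → PROTECTION_VIOLATION  (4 entries read)
#2 VA=0xD82C3802B32 (r,user):
  L0 @0x2F[27] → 0x46007  P=1,RW=1,US=1,PS=0
  L1 @0x46[11] → 0x48007  P=1,RW=1,US=1,PS=0
  L2 @0x48[28] → 0x4C007  P=1,RW=1,US=1,PS=0
  L3 @0x4C[2] → 0x50007  P=1,RW=1,US=1,PS=0
  ✓ 0x50B32  — 4 lookups

Access #1 fault: PROTECTION_VIOLATION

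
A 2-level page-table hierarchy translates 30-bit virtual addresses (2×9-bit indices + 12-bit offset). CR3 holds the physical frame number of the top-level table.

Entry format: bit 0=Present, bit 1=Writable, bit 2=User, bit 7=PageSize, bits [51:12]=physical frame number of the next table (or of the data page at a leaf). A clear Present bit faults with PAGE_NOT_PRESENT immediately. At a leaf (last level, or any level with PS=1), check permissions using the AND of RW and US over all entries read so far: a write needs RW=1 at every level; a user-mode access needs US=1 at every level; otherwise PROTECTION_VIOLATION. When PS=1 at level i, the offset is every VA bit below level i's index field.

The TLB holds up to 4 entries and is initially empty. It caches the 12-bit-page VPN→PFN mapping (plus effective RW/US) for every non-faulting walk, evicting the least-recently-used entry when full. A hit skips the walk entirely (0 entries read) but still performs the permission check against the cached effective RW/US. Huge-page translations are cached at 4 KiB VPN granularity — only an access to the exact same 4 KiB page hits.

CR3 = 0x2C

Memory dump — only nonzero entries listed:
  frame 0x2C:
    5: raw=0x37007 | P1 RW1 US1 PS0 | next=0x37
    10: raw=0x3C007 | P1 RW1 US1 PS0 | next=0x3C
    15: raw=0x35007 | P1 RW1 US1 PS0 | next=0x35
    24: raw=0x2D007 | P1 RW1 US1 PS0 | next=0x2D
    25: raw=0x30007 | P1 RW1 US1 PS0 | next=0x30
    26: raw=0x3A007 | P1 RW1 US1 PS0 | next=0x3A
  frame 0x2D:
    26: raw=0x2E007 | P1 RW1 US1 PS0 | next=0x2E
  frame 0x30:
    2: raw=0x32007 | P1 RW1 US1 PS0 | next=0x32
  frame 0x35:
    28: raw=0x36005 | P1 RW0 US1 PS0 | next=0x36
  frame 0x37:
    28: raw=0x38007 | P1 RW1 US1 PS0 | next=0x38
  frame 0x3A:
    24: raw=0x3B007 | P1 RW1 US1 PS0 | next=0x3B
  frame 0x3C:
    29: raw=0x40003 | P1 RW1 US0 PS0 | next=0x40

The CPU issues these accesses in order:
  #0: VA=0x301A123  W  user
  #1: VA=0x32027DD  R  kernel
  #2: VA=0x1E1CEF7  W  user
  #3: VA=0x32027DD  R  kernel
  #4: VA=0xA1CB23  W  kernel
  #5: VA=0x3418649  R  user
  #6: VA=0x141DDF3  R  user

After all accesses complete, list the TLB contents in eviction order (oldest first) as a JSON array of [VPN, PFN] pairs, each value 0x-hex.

Walk each access:
#0 VA=0x301A123 (w,user):
  L0: frame=0x2C idx=24 entry=0x2D007 [P=1 RW=1 US=1 PS=0]
  L1: frame=0x2D idx=26 entry=0x2E007 [P=1 RW=1 US=1 PS=0]
  ⇒ phys 0x2E123  [2 reads]
#1 VA=0x32027DD (r,kernel):
  L0: frame=0x2C idx=25 entry=0x30007 [P=1 RW=1 US=1 PS=0]
  L1: frame=0x30 idx=2 entry=0x32007 [P=1 RW=1 US=1 PS=0]
  ⇒ phys 0x327DD  [2 reads]
#2 VA=0x1E1CEF7 (w,user):
  L0: frame=0x2C idx=15 entry=0x35007 [P=1 RW=1 US=1 PS=0]
  L1: frame=0x35 idx=28 entry=0x36005 [P=1 RW=0 US=1 PS=0]
  → PROTECTION_VIOLATION  (2 entries read)
#3 VA=0x32027DD (r,kernel):
  TLB hit vpn=0x3202 → PA=0x327DD
#4 VA=0xA1CB23 (w,kernel):
  L0: frame=0x2C idx=5 entry=0x37007 [P=1 RW=1 US=1 PS=0]
  L1: frame=0x37 idx=28 entry=0x38007 [P=1 RW=1 US=1 PS=0]
  ⇒ phys 0x38B23  [2 reads]
#5 VA=0x3418649 (r,user):
  L0: frame=0x2C idx=26 entry=0x3A007 [P=1 RW=1 US=1 PS=0]
  L1: frame=0x3A idx=24 entry=0x3B007 [P=1 RW=1 US=1 PS=0]
  ⇒ phys 0x3B649  [2 reads]
#6 VA=0x141DDF3 (r,user):
  L0: frame=0x2C idx=10 entry=0x3C007 [P=1 RW=1 US=1 PS=0]
  L1: frame=0x3C idx=29 entry=0x40003 [P=1 RW=1 US=0 PS=0]
  → PROTECTION_VIOLATION  (2 entries read)

TLB: [["0x301A", "0x2E"], ["0x3202", "0x32"], ["0xA1C", "0x38"], ["0x3418", "0x3B"]]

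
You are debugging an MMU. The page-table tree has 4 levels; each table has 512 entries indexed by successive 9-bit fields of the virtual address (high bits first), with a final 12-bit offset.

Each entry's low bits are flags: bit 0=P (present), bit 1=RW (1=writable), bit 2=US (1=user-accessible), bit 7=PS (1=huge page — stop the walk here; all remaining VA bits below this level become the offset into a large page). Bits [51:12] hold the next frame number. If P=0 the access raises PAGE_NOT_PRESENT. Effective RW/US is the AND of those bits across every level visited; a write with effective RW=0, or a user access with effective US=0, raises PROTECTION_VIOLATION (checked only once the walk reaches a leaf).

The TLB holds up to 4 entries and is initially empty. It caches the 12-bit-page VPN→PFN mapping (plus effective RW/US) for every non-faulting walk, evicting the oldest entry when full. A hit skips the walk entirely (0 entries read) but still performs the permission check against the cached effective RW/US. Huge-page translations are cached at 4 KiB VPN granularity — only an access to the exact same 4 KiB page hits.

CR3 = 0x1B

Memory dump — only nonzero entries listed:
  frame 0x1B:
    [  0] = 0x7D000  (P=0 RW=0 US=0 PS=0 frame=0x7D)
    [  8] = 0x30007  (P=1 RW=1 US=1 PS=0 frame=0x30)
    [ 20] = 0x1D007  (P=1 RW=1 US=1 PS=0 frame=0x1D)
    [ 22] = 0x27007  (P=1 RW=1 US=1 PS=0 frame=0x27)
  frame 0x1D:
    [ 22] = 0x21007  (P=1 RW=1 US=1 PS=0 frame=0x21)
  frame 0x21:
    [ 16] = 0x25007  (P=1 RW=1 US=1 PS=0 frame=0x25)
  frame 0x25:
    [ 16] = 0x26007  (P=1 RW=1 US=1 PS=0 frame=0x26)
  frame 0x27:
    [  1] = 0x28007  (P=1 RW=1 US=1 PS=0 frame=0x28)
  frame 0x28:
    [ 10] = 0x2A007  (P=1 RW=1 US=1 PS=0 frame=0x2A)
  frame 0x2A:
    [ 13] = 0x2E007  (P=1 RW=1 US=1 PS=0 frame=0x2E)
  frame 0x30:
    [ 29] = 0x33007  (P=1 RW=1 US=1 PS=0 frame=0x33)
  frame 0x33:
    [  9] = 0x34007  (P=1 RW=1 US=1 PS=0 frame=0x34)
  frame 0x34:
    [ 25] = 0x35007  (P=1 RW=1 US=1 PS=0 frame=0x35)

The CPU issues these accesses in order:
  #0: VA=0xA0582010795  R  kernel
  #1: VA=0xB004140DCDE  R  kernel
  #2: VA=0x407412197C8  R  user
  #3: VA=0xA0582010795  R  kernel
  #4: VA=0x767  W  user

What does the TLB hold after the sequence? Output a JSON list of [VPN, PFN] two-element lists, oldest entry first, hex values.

Trace:
#0 VA=0xA0582010795 (r,kernel):
  lvl0: tbl 0x1B, slot 20 ⇒ 0x1D007 (P1/RW1/US1/PS0)
  lvl1: tbl 0x1D, slot 22 ⇒ 0x21007 (P1/RW1/US1/PS0)
  lvl2: tbl 0x21, slot 16 ⇒ 0x25007 (P1/RW1/US1/PS0)
  lvl3: tbl 0x25, slot 16 ⇒ 0x26007 (P1/RW1/US1/PS0)
  → PA=0x26795  (4 entries read)
#1 VA=0xB004140DCDE (r,kernel):
  lvl0: tbl 0x1B, slot 22 ⇒ 0x27007 (P1/RW1/US1/PS0)
  lvl1: tbl 0x27, slot 1 ⇒ 0x28007 (P1/RW1/US1/PS0)
  lvl2: tbl 0x28, slot 10 ⇒ 0x2A007 (P1/RW1/US1/PS0)
  lvl3: tbl 0x2A, slot 13 ⇒ 0x2E007 (P1/RW1/US1/PS0)
  → PA=0x2ECDE  (4 entries read)
#2 VA=0x407412197C8 (r,user):
  lvl0: tbl 0x1B, slot 8 ⇒ 0x30007 (P1/RW1/US1/PS0)
  lvl1: tbl 0x30, slot 29 ⇒ 0x33007 (P1/RW1/US1/PS0)
  lvl2: tbl 0x33, slot 9 ⇒ 0x34007 (P1/RW1/US1/PS0)
  lvl3: tbl 0x34, slot 25 ⇒ 0x35007 (P1/RW1/US1/PS0)
  → PA=0x357C8  (4 entries read)
#3 VA=0xA0582010795 (r,kernel):
  TLB hit vpn=0xA0582010 → PA=0x26795
#4 VA=0x767 (w,user):
  lvl0: tbl 0x1B, slot 0 ⇒ 0x7D000 (P0/RW0/US0/PS0)
  ⇒ fault: PAGE_NOT_PRESENT  — 1 lookups

TLB: [["0xA0582010", "0x26"], ["0xB004140D", "0x2E"], ["0x40741219", "0x35"]]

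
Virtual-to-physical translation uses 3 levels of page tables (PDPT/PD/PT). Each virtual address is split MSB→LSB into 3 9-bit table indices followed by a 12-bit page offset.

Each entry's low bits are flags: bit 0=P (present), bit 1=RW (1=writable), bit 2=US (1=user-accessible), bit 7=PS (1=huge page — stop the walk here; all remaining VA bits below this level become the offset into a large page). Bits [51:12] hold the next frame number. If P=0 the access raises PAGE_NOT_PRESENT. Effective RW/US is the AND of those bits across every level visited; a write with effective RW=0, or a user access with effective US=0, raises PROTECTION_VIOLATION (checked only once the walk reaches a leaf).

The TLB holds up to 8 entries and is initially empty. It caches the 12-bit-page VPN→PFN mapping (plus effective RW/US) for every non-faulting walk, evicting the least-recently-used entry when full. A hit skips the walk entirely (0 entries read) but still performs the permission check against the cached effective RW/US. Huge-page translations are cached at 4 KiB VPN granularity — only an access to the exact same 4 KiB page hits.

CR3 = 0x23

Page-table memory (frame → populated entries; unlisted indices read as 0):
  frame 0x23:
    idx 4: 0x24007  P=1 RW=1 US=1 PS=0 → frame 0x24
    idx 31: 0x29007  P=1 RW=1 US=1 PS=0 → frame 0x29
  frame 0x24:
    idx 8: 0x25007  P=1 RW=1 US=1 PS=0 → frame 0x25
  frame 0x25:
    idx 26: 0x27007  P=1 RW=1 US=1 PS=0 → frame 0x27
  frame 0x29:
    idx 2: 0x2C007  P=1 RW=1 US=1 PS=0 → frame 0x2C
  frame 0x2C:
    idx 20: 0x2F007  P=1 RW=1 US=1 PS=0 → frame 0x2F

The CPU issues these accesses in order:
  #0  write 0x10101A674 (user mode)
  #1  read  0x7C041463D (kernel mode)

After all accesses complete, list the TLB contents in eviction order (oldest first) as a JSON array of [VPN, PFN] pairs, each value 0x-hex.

Per-access translation:
#0 VA=0x10101A674 (w,user):
  L0 @0x23[4] → 0x24007  P=1,RW=1,US=1,PS=0
  L1 @0x24[8] → 0x25007  P=1,RW=1,US=1,PS=0
  L2 @0x25[26] → 0x27007  P=1,RW=1,US=1,PS=0
  → PA=0x27674  (3 entries read)
#1 VA=0x7C041463D (r,kernel):
  L0 @0x23[31] → 0x29007  P=1,RW=1,US=1,PS=0
  L1 @0x29[2] → 0x2C007  P=1,RW=1,US=1,PS=0
  L2 @0x2C[20] → 0x2F007  P=1,RW=1,US=1,PS=0
  → PA=0x2F63D  (3 entries read)

TLB: [["0x10101A", "0x27"], ["0x7C0414", "0x2F"]]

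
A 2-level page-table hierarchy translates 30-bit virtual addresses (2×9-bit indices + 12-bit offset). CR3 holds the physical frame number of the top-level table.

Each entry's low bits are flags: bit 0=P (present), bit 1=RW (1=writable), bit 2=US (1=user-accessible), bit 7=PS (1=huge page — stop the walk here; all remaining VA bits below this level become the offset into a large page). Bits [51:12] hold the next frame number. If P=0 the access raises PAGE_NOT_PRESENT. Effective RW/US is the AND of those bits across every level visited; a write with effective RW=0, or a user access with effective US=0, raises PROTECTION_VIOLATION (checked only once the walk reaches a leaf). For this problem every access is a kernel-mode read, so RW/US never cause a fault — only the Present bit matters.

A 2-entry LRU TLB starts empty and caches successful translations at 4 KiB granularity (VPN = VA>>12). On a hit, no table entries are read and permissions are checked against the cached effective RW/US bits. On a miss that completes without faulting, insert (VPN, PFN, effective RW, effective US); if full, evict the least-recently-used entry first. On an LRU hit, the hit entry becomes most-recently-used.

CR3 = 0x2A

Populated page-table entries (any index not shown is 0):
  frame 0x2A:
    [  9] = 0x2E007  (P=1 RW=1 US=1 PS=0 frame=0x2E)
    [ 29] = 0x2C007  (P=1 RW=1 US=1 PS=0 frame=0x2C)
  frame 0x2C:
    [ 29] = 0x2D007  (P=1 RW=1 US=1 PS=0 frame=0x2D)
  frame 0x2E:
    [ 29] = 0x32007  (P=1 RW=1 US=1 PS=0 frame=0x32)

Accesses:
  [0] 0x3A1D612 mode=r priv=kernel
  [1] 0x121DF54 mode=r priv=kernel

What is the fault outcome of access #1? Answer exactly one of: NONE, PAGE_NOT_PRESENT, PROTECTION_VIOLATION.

Per-access translation:
#0 VA=0x3A1D612 (r,kernel):
  lvl0: tbl 0x2A, slot 29 ⇒ 0x2C007 (P1/RW1/US1/PS0)
  lvl1: tbl 0x2C, slot 29 ⇒ 0x2D007 (P1/RW1/US1/PS0)
  ⇒ phys 0x2D612  [2 reads]
#1 VA=0x121DF54 (r,kernel):
  lvl0: tbl 0x2A, slot 9 ⇒ 0x2E007 (P1/RW1/US1/PS0)
  lvl1: tbl 0x2E, slot 29 ⇒ 0x32007 (P1/RW1/US1/PS0)
  ⇒ phys 0x32F54  [2 reads]

Access #1 fault: NONE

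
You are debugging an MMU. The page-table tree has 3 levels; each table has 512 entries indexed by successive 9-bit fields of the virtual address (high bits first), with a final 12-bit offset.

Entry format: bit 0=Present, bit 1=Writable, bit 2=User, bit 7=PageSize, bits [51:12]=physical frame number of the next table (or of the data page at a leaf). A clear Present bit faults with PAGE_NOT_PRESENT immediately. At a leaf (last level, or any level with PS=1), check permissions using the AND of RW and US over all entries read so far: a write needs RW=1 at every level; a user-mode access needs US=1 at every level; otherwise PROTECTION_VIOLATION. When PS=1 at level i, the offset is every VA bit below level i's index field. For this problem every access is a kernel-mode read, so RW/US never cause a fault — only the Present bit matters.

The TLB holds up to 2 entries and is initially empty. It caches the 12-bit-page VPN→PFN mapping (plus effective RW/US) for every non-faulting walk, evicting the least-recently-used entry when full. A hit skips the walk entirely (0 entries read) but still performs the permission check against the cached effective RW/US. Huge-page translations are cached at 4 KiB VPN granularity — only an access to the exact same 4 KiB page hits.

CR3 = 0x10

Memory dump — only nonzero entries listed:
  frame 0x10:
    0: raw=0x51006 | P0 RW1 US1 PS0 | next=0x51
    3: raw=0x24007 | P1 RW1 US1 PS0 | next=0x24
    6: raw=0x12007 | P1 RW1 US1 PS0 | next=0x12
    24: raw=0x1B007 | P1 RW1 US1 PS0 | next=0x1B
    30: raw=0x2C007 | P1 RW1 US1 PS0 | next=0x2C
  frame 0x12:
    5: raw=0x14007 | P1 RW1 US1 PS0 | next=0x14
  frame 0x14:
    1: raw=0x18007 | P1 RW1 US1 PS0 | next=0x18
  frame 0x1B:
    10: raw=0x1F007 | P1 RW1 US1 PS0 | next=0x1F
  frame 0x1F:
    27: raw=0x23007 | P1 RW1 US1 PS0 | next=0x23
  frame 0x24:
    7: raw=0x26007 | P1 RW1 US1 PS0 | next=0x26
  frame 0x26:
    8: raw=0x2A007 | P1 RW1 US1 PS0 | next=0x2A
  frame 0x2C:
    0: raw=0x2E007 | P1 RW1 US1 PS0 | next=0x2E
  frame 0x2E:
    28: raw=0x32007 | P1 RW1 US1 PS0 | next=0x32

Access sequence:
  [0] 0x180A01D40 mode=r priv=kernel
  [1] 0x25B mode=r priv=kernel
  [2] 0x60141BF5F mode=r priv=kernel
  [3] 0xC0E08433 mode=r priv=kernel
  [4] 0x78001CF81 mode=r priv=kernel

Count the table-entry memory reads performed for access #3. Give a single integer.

Walk each access:
#0 VA=0x180A01D40 (r,kernel):
  [0] read 0x10 idx=6: raw=0x12007 flags P=1 W=1 U=1 S=0
  [1] read 0x12 idx=5: raw=0x14007 flags P=1 W=1 U=1 S=0
  [2] read 0x14 idx=1: raw=0x18007 flags P=1 W=1 U=1 S=0
  → PA=0x18D40  (3 entries read)
#1 VA=0x25B (r,kernel):
  [0] read 0x10 idx=0: raw=0x51006 flags P=0 W=1 U=1 S=0
  ⇒ fault: PAGE_NOT_PRESENT  — 1 lookups
#2 VA=0x60141BF5F (r,kernel):
  [0] read 0x10 idx=24: raw=0x1B007 flags P=1 W=1 U=1 S=0
  [1] read 0x1B idx=10: raw=0x1F007 flags P=1 W=1 U=1 S=0
  [2] read 0x1F idx=27: raw=0x23007 flags P=1 W=1 U=1 S=0
  → PA=0x23F5F  (3 entries read)
#3 VA=0xC0E08433 (r,kernel):
  [0] read 0x10 idx=3: raw=0x24007 flags P=1 W=1 U=1 S=0
  [1] read 0x24 idx=7: raw=0x26007 flags P=1 W=1 U=1 S=0
  [2] read 0x26 idx=8: raw=0x2A007 flags P=1 W=1 U=1 S=0
  → PA=0x2A433  (3 entries read)
#4 VA=0x78001CF81 (r,kernel):
  [0] read 0x10 idx=30: raw=0x2C007 flags P=1 W=1 U=1 S=0
  [1] read 0x2C idx=0: raw=0x2E007 flags P=1 W=1 U=1 S=0
  [2] read 0x2E idx=28: raw=0x32007 flags P=1 W=1 U=1 S=0
  → PA=0x32F81  (3 entries read)

Entries read for #3: 3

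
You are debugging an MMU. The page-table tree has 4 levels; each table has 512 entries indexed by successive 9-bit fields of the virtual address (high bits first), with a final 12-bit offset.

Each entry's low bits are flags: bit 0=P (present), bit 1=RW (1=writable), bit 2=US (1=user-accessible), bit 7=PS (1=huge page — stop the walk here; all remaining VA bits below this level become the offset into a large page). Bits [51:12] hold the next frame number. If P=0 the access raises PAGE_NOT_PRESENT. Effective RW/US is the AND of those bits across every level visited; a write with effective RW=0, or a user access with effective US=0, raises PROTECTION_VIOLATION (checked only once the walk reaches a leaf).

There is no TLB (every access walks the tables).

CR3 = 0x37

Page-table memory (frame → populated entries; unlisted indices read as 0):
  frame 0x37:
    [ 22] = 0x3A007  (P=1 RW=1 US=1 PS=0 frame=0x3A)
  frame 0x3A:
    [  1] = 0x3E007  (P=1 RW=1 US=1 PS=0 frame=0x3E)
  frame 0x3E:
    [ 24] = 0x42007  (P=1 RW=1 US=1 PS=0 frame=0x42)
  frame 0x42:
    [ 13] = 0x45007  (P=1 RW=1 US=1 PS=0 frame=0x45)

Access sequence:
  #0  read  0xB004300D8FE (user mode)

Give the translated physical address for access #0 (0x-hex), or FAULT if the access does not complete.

Trace:
#0 VA=0xB004300D8FE (r,user):
  [0] read 0x37 idx=22: raw=0x3A007 flags P=1 W=1 U=1 S=0
  [1] read 0x3A idx=1: raw=0x3E007 flags P=1 W=1 U=1 S=0
  [2] read 0x3E idx=24: raw=0x42007 flags P=1 W=1 U=1 S=0
  [3] read 0x42 idx=13: raw=0x45007 flags P=1 W=1 U=1 S=0
  ✓ 0x458FE  — 4 lookups

Access #0 PA: 0x458FE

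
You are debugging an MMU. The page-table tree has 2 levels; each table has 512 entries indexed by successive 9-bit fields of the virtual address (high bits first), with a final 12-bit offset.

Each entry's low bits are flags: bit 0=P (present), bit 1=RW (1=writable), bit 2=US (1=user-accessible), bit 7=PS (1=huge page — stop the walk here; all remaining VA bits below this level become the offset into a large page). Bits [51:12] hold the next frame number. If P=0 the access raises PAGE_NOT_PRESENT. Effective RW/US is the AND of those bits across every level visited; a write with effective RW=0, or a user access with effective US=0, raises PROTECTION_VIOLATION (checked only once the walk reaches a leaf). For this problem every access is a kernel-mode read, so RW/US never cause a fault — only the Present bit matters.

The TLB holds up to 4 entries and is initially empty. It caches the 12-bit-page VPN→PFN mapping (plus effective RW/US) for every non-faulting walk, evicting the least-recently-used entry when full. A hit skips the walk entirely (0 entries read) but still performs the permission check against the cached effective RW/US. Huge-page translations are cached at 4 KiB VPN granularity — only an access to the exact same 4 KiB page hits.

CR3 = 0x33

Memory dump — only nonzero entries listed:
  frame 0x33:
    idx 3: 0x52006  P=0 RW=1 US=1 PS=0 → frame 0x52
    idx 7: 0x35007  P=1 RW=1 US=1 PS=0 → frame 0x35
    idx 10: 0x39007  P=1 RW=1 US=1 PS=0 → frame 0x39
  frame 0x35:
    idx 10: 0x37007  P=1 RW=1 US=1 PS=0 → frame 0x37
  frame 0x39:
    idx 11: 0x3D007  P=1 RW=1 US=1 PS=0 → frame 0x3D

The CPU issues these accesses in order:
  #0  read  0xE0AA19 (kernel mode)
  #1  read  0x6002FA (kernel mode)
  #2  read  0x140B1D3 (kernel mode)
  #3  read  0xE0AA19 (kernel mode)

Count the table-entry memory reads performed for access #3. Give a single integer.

Trace:
#0 VA=0xE0AA19 (r,kernel):
  L0: frame=0x33 idx=7 entry=0x35007 [P=1 RW=1 US=1 PS=0]
  L1: frame=0x35 idx=10 entry=0x37007 [P=1 RW=1 US=1 PS=0]
  ✓ 0x37A19  — 2 lookups
#1 VA=0x6002FA (r,kernel):
  L0: frame=0x33 idx=3 entry=0x52006 [P=0 RW=1 US=1 PS=0]
  ✗ PAGE_NOT_PRESENT  [1 reads]
#2 VA=0x140B1D3 (r,kernel):
  L0: frame=0x33 idx=10 entry=0x39007 [P=1 RW=1 US=1 PS=0]
  L1: frame=0x39 idx=11 entry=0x3D007 [P=1 RW=1 US=1 PS=0]
  ✓ 0x3D1D3  — 2 lookups
#3 VA=0xE0AA19 (r,kernel):
  TLB hit vpn=0xE0A → PA=0x37A19

Entries read for #3: 0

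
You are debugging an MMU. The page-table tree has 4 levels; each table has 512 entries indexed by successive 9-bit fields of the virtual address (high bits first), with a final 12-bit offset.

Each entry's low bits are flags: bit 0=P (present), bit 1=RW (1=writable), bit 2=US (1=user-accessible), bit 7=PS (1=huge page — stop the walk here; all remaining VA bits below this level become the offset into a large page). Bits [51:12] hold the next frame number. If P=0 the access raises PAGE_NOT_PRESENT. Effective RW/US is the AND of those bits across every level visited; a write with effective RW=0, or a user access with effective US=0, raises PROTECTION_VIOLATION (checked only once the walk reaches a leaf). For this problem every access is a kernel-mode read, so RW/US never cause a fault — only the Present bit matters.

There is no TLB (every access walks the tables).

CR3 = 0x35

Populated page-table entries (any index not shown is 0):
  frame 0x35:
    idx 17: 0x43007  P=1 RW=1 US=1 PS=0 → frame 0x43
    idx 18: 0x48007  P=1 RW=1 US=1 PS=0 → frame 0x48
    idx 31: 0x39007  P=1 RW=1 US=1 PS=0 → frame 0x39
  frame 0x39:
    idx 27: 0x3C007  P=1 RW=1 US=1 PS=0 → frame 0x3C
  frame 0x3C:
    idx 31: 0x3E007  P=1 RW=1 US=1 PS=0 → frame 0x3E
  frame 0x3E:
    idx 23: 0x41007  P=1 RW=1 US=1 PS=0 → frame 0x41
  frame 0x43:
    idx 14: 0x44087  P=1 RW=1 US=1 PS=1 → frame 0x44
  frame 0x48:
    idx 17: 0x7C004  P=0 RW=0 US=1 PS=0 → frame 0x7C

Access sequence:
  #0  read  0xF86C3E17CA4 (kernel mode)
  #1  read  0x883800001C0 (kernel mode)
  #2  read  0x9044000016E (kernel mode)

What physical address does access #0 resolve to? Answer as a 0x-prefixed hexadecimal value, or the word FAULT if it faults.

Trace:
#0 VA=0xF86C3E17CA4 (r,kernel):
  L0 @0x35[31] → 0x39007  P=1,RW=1,US=1,PS=0
  L1 @0x39[27] → 0x3C007  P=1,RW=1,US=1,PS=0
  L2 @0x3C[31] → 0x3E007  P=1,RW=1,US=1,PS=0
  L3 @0x3E[23] → 0x41007  P=1,RW=1,US=1,PS=0
  ⇒ phys 0x41CA4  [4 reads]
#1 VA=0x883800001C0 (r,kernel):
  L0 @0x35[17] → 0x43007  P=1,RW=1,US=1,PS=0
  L1 @0x43[14] → 0x44087  P=1,RW=1,US=1,PS=1
  ⇒ phys 0x441C0 (huge @L1)  [2 reads]
#2 VA=0x9044000016E (r,kernel):
  L0 @0x35[18] → 0x48007  P=1,RW=1,US=1,PS=0
  L1 @0x48[17] → 0x7C004  P=0,RW=0,US=1,PS=0
  ⇒ fault: PAGE_NOT_PRESENT  — 2 lookups

Access #0 PA: 0x41CA4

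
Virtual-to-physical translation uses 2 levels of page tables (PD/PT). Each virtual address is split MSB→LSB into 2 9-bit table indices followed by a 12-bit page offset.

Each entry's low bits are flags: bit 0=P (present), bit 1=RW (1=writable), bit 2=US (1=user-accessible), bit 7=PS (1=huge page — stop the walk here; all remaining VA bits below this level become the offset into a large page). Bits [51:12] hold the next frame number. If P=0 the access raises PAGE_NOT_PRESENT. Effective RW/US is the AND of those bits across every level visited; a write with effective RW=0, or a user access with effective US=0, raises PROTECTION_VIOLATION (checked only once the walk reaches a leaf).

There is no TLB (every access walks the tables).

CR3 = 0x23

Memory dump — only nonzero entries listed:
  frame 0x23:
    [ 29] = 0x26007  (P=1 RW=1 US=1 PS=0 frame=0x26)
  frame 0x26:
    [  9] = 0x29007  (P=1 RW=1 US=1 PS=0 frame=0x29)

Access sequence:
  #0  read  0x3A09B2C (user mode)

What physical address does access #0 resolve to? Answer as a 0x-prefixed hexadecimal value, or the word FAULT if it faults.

Walk each access:
#0 VA=0x3A09B2C (r,user):
  L0 @0x23[29] → 0x26007  P=1,RW=1,US=1,PS=0
  L1 @0x26[9] → 0x29007  P=1,RW=1,US=1,PS=0
  ✓ 0x29B2C  — 2 lookups

Access #0 PA: 0x29B2C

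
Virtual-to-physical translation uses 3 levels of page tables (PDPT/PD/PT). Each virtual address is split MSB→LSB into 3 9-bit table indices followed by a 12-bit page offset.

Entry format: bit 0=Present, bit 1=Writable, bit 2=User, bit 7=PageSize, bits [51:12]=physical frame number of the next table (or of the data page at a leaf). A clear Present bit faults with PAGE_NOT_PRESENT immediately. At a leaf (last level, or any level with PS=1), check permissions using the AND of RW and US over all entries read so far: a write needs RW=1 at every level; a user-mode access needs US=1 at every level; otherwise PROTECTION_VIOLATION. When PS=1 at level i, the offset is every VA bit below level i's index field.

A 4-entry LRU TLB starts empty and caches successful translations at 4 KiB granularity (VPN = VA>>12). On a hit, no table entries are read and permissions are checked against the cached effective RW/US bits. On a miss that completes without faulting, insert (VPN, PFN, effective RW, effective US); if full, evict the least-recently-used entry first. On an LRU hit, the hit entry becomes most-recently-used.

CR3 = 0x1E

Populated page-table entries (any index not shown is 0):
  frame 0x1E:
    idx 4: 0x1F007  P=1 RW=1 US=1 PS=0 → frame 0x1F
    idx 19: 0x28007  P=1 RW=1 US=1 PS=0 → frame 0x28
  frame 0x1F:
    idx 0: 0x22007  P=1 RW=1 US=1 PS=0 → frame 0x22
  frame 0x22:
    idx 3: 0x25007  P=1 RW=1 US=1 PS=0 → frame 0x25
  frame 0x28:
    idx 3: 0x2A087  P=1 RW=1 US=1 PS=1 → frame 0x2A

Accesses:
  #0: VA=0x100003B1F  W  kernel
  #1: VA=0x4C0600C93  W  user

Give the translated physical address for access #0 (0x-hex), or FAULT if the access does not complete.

Per-access translation:
#0 VA=0x100003B1F (w,kernel):
  L0: frame=0x1E idx=4 entry=0x1F007 [P=1 RW=1 US=1 PS=0]
  L1: frame=0x1F idx=0 entry=0x22007 [P=1 RW=1 US=1 PS=0]
  L2: frame=0x22 idx=3 entry=0x25007 [P=1 RW=1 US=1 PS=0]
  ✓ 0x25B1F  — 3 lookups
#1 VA=0x4C0600C93 (w,user):
  L0: frame=0x1E idx=19 entry=0x28007 [P=1 RW=1 US=1 PS=0]
  L1: frame=0x28 idx=3 entry=0x2A087 [P=1 RW=1 US=1 PS=1]
  ✓ 0x2AC93 (huge @L1)  — 2 lookups

Access #0 PA: 0x25B1F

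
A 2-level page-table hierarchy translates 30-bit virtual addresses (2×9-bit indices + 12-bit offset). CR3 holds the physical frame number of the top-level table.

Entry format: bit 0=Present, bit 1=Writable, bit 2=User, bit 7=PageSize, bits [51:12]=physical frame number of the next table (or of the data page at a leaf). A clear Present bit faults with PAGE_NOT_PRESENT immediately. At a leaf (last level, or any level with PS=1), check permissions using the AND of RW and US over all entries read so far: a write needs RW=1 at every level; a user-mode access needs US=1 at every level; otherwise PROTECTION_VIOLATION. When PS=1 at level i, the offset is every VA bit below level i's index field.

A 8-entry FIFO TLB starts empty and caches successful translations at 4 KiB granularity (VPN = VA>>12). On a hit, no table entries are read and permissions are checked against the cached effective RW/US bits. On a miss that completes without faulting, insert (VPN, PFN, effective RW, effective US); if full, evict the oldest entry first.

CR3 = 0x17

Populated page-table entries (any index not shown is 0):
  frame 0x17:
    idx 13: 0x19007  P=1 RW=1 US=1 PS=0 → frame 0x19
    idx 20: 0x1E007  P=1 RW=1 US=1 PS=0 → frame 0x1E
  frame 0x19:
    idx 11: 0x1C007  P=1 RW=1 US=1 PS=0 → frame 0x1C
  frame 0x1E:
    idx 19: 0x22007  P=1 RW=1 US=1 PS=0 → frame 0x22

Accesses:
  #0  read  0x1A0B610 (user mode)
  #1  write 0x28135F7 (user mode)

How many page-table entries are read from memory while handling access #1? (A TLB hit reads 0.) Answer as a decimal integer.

Trace:
#0 VA=0x1A0B610 (r,user):
  [0] read 0x17 idx=13: raw=0x19007 flags P=1 W=1 U=1 S=0
  [1] read 0x19 idx=11: raw=0x1C007 flags P=1 W=1 U=1 S=0
  → PA=0x1C610  (2 entries read)
#1 VA=0x28135F7 (w,user):
  [0] read 0x17 idx=20: raw=0x1E007 flags P=1 W=1 U=1 S=0
  [1] read 0x1E idx=19: raw=0x22007 flags P=1 W=1 U=1 S=0
  → PA=0x225F7  (2 entries read)

Entries read for #1: 2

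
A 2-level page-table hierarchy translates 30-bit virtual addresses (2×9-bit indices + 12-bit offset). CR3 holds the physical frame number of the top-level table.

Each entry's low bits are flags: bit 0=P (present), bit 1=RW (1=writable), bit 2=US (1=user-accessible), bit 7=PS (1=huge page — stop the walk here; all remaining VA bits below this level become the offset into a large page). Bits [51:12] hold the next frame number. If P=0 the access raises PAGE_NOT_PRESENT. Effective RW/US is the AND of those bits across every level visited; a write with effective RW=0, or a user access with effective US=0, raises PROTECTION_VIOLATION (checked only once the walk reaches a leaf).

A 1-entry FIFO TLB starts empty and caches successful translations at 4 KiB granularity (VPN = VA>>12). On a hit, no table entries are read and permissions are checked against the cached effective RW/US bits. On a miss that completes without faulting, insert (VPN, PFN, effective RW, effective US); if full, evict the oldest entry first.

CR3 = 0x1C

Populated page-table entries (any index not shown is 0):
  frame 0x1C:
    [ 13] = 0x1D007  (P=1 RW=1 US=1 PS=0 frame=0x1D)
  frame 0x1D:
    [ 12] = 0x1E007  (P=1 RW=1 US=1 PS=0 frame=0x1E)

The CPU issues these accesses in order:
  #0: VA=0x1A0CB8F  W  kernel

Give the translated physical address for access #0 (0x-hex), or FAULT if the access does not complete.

Trace:
#0 VA=0x1A0CB8F (w,kernel):
  L0 @0x1C[13] → 0x1D007  P=1,RW=1,US=1,PS=0
  L1 @0x1D[12] → 0x1E007  P=1,RW=1,US=1,PS=0
  ✓ 0x1EB8F  — 2 lookups

Access #0 PA: 0x1EB8F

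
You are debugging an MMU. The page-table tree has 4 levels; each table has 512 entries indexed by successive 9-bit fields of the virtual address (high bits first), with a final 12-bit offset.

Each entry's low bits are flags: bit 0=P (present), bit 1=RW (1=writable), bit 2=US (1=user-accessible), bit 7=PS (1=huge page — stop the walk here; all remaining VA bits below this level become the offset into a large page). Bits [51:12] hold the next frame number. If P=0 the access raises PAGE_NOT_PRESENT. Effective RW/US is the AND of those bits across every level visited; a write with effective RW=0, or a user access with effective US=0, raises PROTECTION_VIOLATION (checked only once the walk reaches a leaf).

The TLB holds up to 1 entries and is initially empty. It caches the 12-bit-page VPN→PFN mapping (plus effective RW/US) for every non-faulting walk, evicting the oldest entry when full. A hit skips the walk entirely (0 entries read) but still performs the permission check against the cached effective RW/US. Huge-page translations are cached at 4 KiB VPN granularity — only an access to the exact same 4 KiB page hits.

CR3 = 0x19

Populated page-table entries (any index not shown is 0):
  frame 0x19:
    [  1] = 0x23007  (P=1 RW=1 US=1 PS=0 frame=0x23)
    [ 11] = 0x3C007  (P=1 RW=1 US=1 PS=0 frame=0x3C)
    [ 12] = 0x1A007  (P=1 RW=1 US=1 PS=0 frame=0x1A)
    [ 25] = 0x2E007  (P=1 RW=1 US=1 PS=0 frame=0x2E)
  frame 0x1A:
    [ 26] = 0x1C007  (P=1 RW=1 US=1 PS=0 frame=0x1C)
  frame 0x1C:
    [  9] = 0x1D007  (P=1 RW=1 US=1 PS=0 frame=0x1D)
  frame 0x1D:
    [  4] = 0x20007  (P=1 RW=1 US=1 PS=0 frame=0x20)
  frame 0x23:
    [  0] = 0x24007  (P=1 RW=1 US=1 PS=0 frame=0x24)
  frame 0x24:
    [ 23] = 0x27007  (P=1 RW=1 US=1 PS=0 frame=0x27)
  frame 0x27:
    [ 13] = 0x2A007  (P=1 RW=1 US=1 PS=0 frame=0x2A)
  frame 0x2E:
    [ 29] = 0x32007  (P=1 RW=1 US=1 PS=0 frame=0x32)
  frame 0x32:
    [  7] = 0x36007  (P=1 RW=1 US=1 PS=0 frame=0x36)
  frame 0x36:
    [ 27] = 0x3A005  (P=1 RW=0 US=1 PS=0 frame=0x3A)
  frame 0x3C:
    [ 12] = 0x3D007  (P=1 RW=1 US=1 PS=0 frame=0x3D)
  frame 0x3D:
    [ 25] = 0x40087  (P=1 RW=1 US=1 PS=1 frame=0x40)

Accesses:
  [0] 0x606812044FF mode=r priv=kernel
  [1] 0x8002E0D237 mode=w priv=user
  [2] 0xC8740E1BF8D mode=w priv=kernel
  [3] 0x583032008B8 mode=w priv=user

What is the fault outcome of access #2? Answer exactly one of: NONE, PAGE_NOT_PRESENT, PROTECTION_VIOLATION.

Walk each access:
#0 VA=0x606812044FF (r,kernel):
  L0: frame=0x19 idx=12 entry=0x1A007 [P=1 RW=1 US=1 PS=0]
  L1: frame=0x1A idx=26 entry=0x1C007 [P=1 RW=1 US=1 PS=0]
  L2: frame=0x1C idx=9 entry=0x1D007 [P=1 RW=1 US=1 PS=0]
  L3: frame=0x1D idx=4 entry=0x20007 [P=1 RW=1 US=1 PS=0]
  → PA=0x204FF  (4 entries read)
#1 VA=0x8002E0D237 (w,user):
  L0: frame=0x19 idx=1 entry=0x23007 [P=1 RW=1 US=1 PS=0]
  L1: frame=0x23 idx=0 entry=0x24007 [P=1 RW=1 US=1 PS=0]
  L2: frame=0x24 idx=23 entry=0x27007 [P=1 RW=1 US=1 PS=0]
  L3: frame=0x27 idx=13 entry=0x2A007 [P=1 RW=1 US=1 PS=0]
  → PA=0x2A237  (4 entries read)
#2 VA=0xC8740E1BF8D (w,kernel):
  L0: frame=0x19 idx=25 entry=0x2E007 [P=1 RW=1 US=1 PS=0]
  L1: frame=0x2E idx=29 entry=0x32007 [P=1 RW=1 US=1 PS=0]
  L2: frame=0x32 idx=7 entry=0x36007 [P=1 RW=1 US=1 PS=0]
  L3: frame=0x36 idx=27 entry=0x3A005 [P=1 RW=0 US=1 PS=0]
  → PROTECTION_VIOLATION  (4 entries read)
#3 VA=0x583032008B8 (w,user):
  L0: frame=0x19 idx=11 entry=0x3C007 [P=1 RW=1 US=1 PS=0]
  L1: frame=0x3C idx=12 entry=0x3D007 [P=1 RW=1 US=1 PS=0]
  L2: frame=0x3D idx=25 entry=0x40087 [P=1 RW=1 US=1 PS=1]
  → PA=0x408B8 (huge @L2)  (3 entries read)

Access #2 fault: PROTECTION_VIOLATION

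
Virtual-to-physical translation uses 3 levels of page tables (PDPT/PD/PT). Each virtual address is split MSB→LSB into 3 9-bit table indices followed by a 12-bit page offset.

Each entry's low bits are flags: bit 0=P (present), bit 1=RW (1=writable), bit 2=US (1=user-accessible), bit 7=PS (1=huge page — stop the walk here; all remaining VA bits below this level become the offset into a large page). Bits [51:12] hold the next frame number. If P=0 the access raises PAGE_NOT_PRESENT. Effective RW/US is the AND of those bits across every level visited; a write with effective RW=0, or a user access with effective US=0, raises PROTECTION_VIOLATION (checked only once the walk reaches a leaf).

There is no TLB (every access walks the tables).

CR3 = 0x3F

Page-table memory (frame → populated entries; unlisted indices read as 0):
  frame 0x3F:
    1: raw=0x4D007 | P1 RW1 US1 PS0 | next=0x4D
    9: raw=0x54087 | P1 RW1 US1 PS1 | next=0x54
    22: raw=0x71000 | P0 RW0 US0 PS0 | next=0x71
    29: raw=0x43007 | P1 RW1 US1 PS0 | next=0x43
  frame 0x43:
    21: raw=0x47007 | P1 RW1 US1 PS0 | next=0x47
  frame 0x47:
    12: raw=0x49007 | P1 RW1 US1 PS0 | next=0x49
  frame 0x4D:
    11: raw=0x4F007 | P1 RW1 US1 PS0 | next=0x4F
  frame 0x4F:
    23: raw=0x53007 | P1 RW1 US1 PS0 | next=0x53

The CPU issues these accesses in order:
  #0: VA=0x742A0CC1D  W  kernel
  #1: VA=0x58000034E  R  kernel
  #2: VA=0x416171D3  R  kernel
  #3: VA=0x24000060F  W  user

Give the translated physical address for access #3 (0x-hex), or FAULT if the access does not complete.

Per-access translation:
#0 VA=0x742A0CC1D (w,kernel):
  L0: frame=0x3F idx=29 entry=0x43007 [P=1 RW=1 US=1 PS=0]
  L1: frame=0x43 idx=21 entry=0x47007 [P=1 RW=1 US=1 PS=0]
  L2: frame=0x47 idx=12 entry=0x49007 [P=1 RW=1 US=1 PS=0]
  → PA=0x49C1D  (3 entries read)
#1 VA=0x58000034E (r,kernel):
  L0: frame=0x3F idx=22 entry=0x71000 [P=0 RW=0 US=0 PS=0]
  ⇒ fault: PAGE_NOT_PRESENT  — 1 lookups
#2 VA=0x416171D3 (r,kernel):
  L0: frame=0x3F idx=1 entry=0x4D007 [P=1 RW=1 US=1 PS=0]
  L1: frame=0x4D idx=11 entry=0x4F007 [P=1 RW=1 US=1 PS=0]
  L2: frame=0x4F idx=23 entry=0x53007 [P=1 RW=1 US=1 PS=0]
  → PA=0x531D3  (3 entries read)
#3 VA=0x24000060F (w,user):
  L0: frame=0x3F idx=9 entry=0x54087 [P=1 RW=1 US=1 PS=1]
  → PA=0x5460F (huge @L0)  (1 entries read)

Access #3 PA: 0x5460F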